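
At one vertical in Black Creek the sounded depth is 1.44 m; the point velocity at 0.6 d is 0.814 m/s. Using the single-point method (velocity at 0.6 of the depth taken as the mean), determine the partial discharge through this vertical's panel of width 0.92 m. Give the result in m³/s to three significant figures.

v̄ = v₀.₆ = 0.814 m/s
q = v̄ × d × w = 0.8140 × 1.44 × 0.92 = 1.078 m³/s

1.08 m³/s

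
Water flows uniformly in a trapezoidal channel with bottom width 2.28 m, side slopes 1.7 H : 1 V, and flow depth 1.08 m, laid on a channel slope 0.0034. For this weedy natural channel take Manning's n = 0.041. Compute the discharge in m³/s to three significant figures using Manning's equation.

A = (b + z·y)·y = (2.28 + 1.7×1.08)×1.08 = 4.445 m²
P = b + 2y√(1+z²) = 2.28 + 2×1.08×√(1+1.7²) = 6.540 m
R = A/P = 4.445/6.540 = 0.6797 m
Q = (1/n)·A·R^(2/3)·S^(1/2) = (1/0.041) × 4.445 × 0.6797^(2/3) × 0.0034^(1/2) = 4.887 m³/s

4.89 m³/s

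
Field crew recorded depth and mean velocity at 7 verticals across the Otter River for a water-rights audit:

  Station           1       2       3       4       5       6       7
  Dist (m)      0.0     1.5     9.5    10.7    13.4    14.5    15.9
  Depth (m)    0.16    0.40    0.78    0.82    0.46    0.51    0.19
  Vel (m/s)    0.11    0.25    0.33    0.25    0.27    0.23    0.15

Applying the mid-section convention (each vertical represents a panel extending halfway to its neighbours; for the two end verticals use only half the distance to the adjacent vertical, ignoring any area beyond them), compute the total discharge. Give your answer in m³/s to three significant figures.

2.47 m³/s

w_1 = (1.5 − 0.0)/2 = 0.75 m; q_1 = 0.11 × 0.16 × 0.75 = 0.01320 m³/s
w_2 = (9.5 − 0.0)/2 = 4.75 m; q_2 = 0.25 × 0.40 × 4.75 = 0.4750 m³/s
w_3 = (10.7 − 1.5)/2 = 4.6 m; q_3 = 0.33 × 0.78 × 4.6 = 1.184 m³/s
w_4 = (13.4 − 9.5)/2 = 1.95 m; q_4 = 0.25 × 0.82 × 1.95 = 0.3998 m³/s
w_5 = (14.5 − 10.7)/2 = 1.9 m; q_5 = 0.27 × 0.46 × 1.9 = 0.2360 m³/s
w_6 = (15.9 − 13.4)/2 = 1.25 m; q_6 = 0.23 × 0.51 × 1.25 = 0.1466 m³/s
w_7 = (15.9 − 14.5)/2 = 0.7 m; q_7 = 0.15 × 0.19 × 0.7 = 0.01995 m³/s
Q = Σ qᵢ = 2.475 m³/s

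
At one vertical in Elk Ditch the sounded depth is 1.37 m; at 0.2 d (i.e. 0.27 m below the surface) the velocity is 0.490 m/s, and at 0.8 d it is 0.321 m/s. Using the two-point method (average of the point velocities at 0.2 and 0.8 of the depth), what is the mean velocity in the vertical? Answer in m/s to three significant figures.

v̄ = (0.490 + 0.321) / 2 = 0.4055 m/s

0.406 m/s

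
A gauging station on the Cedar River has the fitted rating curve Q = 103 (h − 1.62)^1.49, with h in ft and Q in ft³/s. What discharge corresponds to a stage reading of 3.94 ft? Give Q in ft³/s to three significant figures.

361 ft³/s

Q = 103 × (3.94 − 1.62)^1.49 = 103 × 2.32^1.49 = 360.9 ft³/s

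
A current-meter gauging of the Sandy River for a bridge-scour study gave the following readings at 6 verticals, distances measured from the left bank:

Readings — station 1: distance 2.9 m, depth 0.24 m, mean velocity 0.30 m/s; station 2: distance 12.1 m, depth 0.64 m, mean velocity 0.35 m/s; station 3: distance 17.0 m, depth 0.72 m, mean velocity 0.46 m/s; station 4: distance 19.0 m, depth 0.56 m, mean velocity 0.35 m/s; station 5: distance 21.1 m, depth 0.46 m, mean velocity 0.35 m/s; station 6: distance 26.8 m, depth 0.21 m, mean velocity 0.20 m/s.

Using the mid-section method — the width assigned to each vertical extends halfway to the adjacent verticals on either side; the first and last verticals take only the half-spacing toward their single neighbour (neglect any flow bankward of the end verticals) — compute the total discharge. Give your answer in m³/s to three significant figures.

4.20 m³/s

w_1 = (12.1 − 2.9)/2 = 4.6 m; q_1 = 0.30 × 0.24 × 4.6 = 0.3312 m³/s
w_2 = (17.0 − 2.9)/2 = 7.05 m; q_2 = 0.35 × 0.64 × 7.05 = 1.579 m³/s
w_3 = (19.0 − 12.1)/2 = 3.45 m; q_3 = 0.46 × 0.72 × 3.45 = 1.143 m³/s
w_4 = (21.1 − 17.0)/2 = 2.05 m; q_4 = 0.35 × 0.56 × 2.05 = 0.4018 m³/s
w_5 = (26.8 − 19.0)/2 = 3.9 m; q_5 = 0.35 × 0.46 × 3.9 = 0.6279 m³/s
w_6 = (26.8 − 21.1)/2 = 2.85 m; q_6 = 0.20 × 0.21 × 2.85 = 0.1197 m³/s
Q = Σ qᵢ = 4.202 m³/s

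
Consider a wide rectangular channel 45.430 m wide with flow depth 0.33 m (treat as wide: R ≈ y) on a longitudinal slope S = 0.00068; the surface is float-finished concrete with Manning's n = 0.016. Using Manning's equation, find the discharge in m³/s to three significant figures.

11.7 m³/s

A = b·y = 45.430 × 0.33 = 14.99 m²
Wide channel: R ≈ y = 0.33 m
Q = (1/n)·A·R^(2/3)·S^(1/2) = (1/0.016) × 14.99 × 0.3300^(2/3) × 0.00068^(1/2) = 11.67 m³/s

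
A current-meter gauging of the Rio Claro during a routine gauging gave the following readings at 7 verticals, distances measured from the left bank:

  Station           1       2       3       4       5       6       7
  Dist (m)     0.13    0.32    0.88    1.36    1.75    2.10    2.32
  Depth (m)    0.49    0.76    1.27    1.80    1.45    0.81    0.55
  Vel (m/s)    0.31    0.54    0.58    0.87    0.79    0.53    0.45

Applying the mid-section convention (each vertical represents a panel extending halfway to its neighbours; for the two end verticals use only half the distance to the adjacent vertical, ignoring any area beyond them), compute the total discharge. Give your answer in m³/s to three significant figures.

w_1 = (0.32 − 0.13)/2 = 0.095 m; q_1 = 0.31 × 0.49 × 0.095 = 0.01443 m³/s
w_2 = (0.88 − 0.13)/2 = 0.375 m; q_2 = 0.54 × 0.76 × 0.375 = 0.1539 m³/s
w_3 = (1.36 − 0.32)/2 = 0.52 m; q_3 = 0.58 × 1.27 × 0.52 = 0.3830 m³/s
w_4 = (1.75 − 0.88)/2 = 0.435 m; q_4 = 0.87 × 1.80 × 0.435 = 0.6812 m³/s
w_5 = (2.10 − 1.36)/2 = 0.37 m; q_5 = 0.79 × 1.45 × 0.37 = 0.4238 m³/s
w_6 = (2.32 − 1.75)/2 = 0.285 m; q_6 = 0.53 × 0.81 × 0.285 = 0.1224 m³/s
w_7 = (2.32 − 2.10)/2 = 0.11 m; q_7 = 0.45 × 0.55 × 0.11 = 0.02723 m³/s
Q = Σ qᵢ = 1.806 m³/s

1.81 m³/s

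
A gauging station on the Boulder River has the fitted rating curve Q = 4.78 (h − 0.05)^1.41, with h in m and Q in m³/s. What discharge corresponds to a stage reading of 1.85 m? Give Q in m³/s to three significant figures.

10.9 m³/s

Q = 4.78 × (1.85 − 0.05)^1.41 = 4.78 × 1.8^1.41 = 10.95 m³/s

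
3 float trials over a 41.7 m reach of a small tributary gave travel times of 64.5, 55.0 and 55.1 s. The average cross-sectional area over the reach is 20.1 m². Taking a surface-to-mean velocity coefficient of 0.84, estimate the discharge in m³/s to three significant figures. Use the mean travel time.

12.1 m³/s

t̄ = (64.5 + 55.0 + 55.1) / 3 = 58.2 s
v_surface = L / t̄ = 41.7 / 58.2 = 0.7165 m/s
v_mean = 0.84 × 0.7165 = 0.6019 m/s
Q = A × v_mean = 20.1 × 0.6019 = 12.10 m³/s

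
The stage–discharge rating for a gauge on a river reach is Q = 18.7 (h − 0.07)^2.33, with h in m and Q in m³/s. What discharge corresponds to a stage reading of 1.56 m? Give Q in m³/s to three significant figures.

47.4 m³/s

Q = 18.7 × (1.56 − 0.07)^2.33 = 18.7 × 1.49^2.33 = 47.35 m³/s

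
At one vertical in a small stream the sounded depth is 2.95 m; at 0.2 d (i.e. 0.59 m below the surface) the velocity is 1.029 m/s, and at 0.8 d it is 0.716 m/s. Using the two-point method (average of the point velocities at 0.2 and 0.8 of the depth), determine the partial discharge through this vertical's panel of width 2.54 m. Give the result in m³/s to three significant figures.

6.54 m³/s

v̄ = (1.029 + 0.716) / 2 = 0.8725 m/s
q = v̄ × d × w = 0.8725 × 2.95 × 2.54 = 6.538 m³/s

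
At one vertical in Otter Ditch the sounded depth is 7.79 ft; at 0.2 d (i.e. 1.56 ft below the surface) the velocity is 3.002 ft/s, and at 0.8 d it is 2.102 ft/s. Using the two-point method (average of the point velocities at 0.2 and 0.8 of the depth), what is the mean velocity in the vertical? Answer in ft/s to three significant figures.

v̄ = (3.002 + 2.102) / 2 = 2.552 ft/s

2.55 ft/s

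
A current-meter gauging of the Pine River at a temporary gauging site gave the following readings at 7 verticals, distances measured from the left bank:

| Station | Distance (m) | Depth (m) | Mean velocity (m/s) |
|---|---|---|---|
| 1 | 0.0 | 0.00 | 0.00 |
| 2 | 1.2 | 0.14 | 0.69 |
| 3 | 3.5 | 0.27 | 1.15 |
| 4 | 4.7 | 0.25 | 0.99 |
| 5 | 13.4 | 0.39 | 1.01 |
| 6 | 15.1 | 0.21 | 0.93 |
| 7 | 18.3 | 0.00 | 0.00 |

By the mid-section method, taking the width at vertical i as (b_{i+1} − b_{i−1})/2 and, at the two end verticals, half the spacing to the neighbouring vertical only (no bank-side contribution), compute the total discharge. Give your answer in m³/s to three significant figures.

4.46 m³/s

w_2 = (3.5 − 0.0)/2 = 1.75 m; q_2 = 0.69 × 0.14 × 1.75 = 0.1691 m³/s
w_3 = (4.7 − 1.2)/2 = 1.75 m; q_3 = 1.15 × 0.27 × 1.75 = 0.5434 m³/s
w_4 = (13.4 − 3.5)/2 = 4.95 m; q_4 = 0.99 × 0.25 × 4.95 = 1.225 m³/s
w_5 = (15.1 − 4.7)/2 = 5.2 m; q_5 = 1.01 × 0.39 × 5.2 = 2.048 m³/s
w_6 = (18.3 − 13.4)/2 = 2.45 m; q_6 = 0.93 × 0.21 × 2.45 = 0.4785 m³/s
Stations 1, 7 contribute zero (depth or velocity is 0).
Q = Σ qᵢ = 4.464 m³/s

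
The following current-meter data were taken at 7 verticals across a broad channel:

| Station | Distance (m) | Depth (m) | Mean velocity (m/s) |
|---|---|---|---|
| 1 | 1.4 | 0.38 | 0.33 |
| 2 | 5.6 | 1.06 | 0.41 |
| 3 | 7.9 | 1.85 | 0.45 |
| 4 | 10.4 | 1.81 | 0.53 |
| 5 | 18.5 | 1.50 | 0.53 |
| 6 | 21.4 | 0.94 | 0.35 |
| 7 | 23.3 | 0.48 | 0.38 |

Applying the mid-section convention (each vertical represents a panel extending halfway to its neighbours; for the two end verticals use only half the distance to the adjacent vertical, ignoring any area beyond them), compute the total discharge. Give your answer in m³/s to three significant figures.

w_1 = (5.6 − 1.4)/2 = 2.1 m; q_1 = 0.33 × 0.38 × 2.1 = 0.2633 m³/s
w_2 = (7.9 − 1.4)/2 = 3.25 m; q_2 = 0.41 × 1.06 × 3.25 = 1.412 m³/s
w_3 = (10.4 − 5.6)/2 = 2.4 m; q_3 = 0.45 × 1.85 × 2.4 = 1.998 m³/s
w_4 = (18.5 − 7.9)/2 = 5.3 m; q_4 = 0.53 × 1.81 × 5.3 = 5.084 m³/s
w_5 = (21.4 − 10.4)/2 = 5.5 m; q_5 = 0.53 × 1.50 × 5.5 = 4.373 m³/s
w_6 = (23.3 − 18.5)/2 = 2.4 m; q_6 = 0.35 × 0.94 × 2.4 = 0.7896 m³/s
w_7 = (23.3 − 21.4)/2 = 0.95 m; q_7 = 0.38 × 0.48 × 0.95 = 0.1733 m³/s
Q = Σ qᵢ = 14.09 m³/s

14.1 m³/s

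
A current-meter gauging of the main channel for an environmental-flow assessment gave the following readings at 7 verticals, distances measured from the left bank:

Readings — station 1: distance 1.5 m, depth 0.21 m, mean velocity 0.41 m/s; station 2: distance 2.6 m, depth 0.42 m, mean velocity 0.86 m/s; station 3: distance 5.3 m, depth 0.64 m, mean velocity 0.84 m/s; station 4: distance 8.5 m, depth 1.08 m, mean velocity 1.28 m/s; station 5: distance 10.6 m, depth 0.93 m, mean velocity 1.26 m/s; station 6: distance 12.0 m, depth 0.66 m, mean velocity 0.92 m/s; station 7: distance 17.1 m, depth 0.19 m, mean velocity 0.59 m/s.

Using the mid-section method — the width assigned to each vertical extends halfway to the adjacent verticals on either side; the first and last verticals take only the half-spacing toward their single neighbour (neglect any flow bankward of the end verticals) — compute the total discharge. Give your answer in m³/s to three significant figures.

10.3 m³/s

w_1 = (2.6 − 1.5)/2 = 0.55 m; q_1 = 0.41 × 0.21 × 0.55 = 0.04736 m³/s
w_2 = (5.3 − 1.5)/2 = 1.9 m; q_2 = 0.86 × 0.42 × 1.9 = 0.6863 m³/s
w_3 = (8.5 − 2.6)/2 = 2.95 m; q_3 = 0.84 × 0.64 × 2.95 = 1.586 m³/s
w_4 = (10.6 − 5.3)/2 = 2.65 m; q_4 = 1.28 × 1.08 × 2.65 = 3.663 m³/s
w_5 = (12.0 − 8.5)/2 = 1.75 m; q_5 = 1.26 × 0.93 × 1.75 = 2.051 m³/s
w_6 = (17.1 − 10.6)/2 = 3.25 m; q_6 = 0.92 × 0.66 × 3.25 = 1.973 m³/s
w_7 = (17.1 − 12.0)/2 = 2.55 m; q_7 = 0.59 × 0.19 × 2.55 = 0.2859 m³/s
Q = Σ qᵢ = 10.29 m³/s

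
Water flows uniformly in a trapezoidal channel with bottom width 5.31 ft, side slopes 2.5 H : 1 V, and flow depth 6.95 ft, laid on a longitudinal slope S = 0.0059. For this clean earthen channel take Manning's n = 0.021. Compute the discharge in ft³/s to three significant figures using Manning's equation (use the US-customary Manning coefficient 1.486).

A = (b + z·y)·y = (5.31 + 2.5×6.95)×6.95 = 157.7 ft²
P = b + 2y√(1+z²) = 5.31 + 2×6.95×√(1+2.5²) = 42.74 ft
R = A/P = 157.7/42.74 = 3.689 ft
Q = (1.486/n)·A·R^(2/3)·S^(1/2) = (1.486/0.021) × 157.7 × 3.689^(2/3) × 0.0059^(1/2) = 2046 ft³/s

2050 ft³/s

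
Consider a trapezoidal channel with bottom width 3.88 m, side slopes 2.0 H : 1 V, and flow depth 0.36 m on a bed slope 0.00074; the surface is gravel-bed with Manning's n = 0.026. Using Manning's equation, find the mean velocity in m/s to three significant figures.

0.471 m/s

A = (b + z·y)·y = (3.88 + 2.0×0.36)×0.36 = 1.656 m²
P = b + 2y√(1+z²) = 3.88 + 2×0.36×√(1+2.0²) = 5.490 m
R = A/P = 1.656/5.490 = 0.3016 m
Q = (1/n)·A·R^(2/3)·S^(1/2) = (1/0.026) × 1.656 × 0.3016^(2/3) × 0.00074^(1/2) = 0.7793 m³/s
V = Q/A = 0.7793/1.656 = 0.4706 m/s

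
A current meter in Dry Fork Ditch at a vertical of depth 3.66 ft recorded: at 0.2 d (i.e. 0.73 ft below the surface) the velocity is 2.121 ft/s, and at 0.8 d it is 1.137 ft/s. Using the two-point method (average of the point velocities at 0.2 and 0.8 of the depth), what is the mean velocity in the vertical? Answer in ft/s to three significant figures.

1.63 ft/s

v̄ = (2.121 + 1.137) / 2 = 1.629 ft/s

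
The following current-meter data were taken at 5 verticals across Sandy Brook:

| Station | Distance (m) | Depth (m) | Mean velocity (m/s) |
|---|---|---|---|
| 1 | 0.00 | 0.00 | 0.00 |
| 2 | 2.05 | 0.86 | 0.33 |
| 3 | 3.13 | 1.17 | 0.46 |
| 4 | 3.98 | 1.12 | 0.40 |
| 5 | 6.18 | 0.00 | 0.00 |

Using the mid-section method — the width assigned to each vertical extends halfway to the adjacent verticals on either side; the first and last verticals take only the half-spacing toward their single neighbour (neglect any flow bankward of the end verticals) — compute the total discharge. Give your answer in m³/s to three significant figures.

1.65 m³/s

w_2 = (3.13 − 0.00)/2 = 1.565 m; q_2 = 0.33 × 0.86 × 1.565 = 0.4441 m³/s
w_3 = (3.98 − 2.05)/2 = 0.965 m; q_3 = 0.46 × 1.17 × 0.965 = 0.5194 m³/s
w_4 = (6.18 − 3.13)/2 = 1.525 m; q_4 = 0.40 × 1.12 × 1.525 = 0.6832 m³/s
Stations 1, 5 contribute zero (depth or velocity is 0).
Q = Σ qᵢ = 1.647 m³/s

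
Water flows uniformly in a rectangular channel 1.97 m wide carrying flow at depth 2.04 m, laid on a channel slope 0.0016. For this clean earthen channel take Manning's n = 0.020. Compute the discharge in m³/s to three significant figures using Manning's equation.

A = b·y = 1.97 × 2.04 = 4.019 m²
P = b + 2y = 1.97 + 2×2.04 = 6.050 m
R = A/P = 4.019/6.050 = 0.6643 m
Q = (1/n)·A·R^(2/3)·S^(1/2) = (1/0.020) × 4.019 × 0.6643^(2/3) × 0.0016^(1/2) = 6.119 m³/s

6.12 m³/s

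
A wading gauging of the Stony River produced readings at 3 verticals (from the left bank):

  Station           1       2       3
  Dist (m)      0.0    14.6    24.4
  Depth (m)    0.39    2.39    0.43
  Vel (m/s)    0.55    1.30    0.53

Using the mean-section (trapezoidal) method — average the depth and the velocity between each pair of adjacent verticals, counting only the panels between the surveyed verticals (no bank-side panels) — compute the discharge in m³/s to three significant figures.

31.4 m³/s

Panel 1-2: Δb = 14.6 m, d̄ = (0.39+2.39)/2 = 1.39, v̄ = (0.55+1.30)/2 = 0.925 → q = 14.6×1.39×0.925 = 18.77 m³/s
Panel 2-3: Δb = 9.8 m, d̄ = (2.39+0.43)/2 = 1.41, v̄ = (1.30+0.53)/2 = 0.915 → q = 9.8×1.41×0.915 = 12.64 m³/s
Q = Σ q = 31.42 m³/s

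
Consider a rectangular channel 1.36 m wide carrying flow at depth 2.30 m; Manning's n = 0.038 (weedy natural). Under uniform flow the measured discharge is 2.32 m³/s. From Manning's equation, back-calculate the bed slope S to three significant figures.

0.00188

A = b·y = 1.36 × 2.30 = 3.128 m²
P = b + 2y = 1.36 + 2×2.30 = 5.960 m
R = A/P = 3.128/5.960 = 0.5248 m
S = (Q·n / (1·A·R^(2/3)))² = (2.32×0.038 / (1×3.128×0.6506))² = 0.001876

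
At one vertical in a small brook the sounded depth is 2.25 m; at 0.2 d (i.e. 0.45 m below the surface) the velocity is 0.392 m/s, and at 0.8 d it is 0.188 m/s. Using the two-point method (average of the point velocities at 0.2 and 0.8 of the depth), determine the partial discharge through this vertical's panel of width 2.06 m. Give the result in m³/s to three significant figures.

1.34 m³/s

v̄ = (0.392 + 0.188) / 2 = 0.2900 m/s
q = v̄ × d × w = 0.2900 × 2.25 × 2.06 = 1.344 m³/s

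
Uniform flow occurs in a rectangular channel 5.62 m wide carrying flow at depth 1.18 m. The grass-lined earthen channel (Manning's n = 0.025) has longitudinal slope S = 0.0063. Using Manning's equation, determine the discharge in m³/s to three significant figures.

A = b·y = 5.62 × 1.18 = 6.632 m²
P = b + 2y = 5.62 + 2×1.18 = 7.980 m
R = A/P = 6.632/7.980 = 0.8310 m
Q = (1/n)·A·R^(2/3)·S^(1/2) = (1/0.025) × 6.632 × 0.8310^(2/3) × 0.0063^(1/2) = 18.61 m³/s

18.6 m³/s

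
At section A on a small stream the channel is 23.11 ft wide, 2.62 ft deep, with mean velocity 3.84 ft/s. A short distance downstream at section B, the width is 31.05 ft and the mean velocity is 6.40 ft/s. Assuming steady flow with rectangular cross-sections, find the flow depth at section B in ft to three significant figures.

Q = A₁V₁ = (23.11×2.62) × 3.84 = 232.5 ft³/s
d₂ = Q/(b₂ V₂) = 232.5/(31.05×6.40) = 1.170 ft

1.17 ft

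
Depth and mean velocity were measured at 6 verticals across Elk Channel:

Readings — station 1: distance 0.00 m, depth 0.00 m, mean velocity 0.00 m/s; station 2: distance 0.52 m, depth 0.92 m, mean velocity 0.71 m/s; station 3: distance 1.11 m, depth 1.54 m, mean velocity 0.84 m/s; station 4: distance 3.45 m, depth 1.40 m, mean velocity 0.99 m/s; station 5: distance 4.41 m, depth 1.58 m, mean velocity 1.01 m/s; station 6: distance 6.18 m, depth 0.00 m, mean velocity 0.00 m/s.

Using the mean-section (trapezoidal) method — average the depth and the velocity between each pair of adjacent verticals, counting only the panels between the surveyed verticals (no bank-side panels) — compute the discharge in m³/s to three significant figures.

Panel 1-2: Δb = 0.52 m, d̄ = (0.00+0.92)/2 = 0.46, v̄ = (0.00+0.71)/2 = 0.355 → q = 0.52×0.46×0.355 = 0.08492 m³/s
Panel 2-3: Δb = 0.59 m, d̄ = (0.92+1.54)/2 = 1.23, v̄ = (0.71+0.84)/2 = 0.775 → q = 0.59×1.23×0.775 = 0.5624 m³/s
Panel 3-4: Δb = 2.34 m, d̄ = (1.54+1.40)/2 = 1.47, v̄ = (0.84+0.99)/2 = 0.915 → q = 2.34×1.47×0.915 = 3.147 m³/s
Panel 4-5: Δb = 0.96 m, d̄ = (1.40+1.58)/2 = 1.49, v̄ = (0.99+1.01)/2 = 1 → q = 0.96×1.49×1 = 1.430 m³/s
Panel 5-6: Δb = 1.77 m, d̄ = (1.58+0.00)/2 = 0.79, v̄ = (1.01+0.00)/2 = 0.505 → q = 1.77×0.79×0.505 = 0.7061 m³/s
Q = Σ q = 5.931 m³/s

5.93 m³/s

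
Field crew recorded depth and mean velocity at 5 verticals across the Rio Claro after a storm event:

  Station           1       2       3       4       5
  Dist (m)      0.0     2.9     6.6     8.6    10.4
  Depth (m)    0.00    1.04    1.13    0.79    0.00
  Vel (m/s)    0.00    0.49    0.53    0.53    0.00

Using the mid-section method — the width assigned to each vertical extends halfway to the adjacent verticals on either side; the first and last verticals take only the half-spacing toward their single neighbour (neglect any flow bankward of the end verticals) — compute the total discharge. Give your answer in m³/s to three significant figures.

w_2 = (6.6 − 0.0)/2 = 3.3 m; q_2 = 0.49 × 1.04 × 3.3 = 1.682 m³/s
w_3 = (8.6 − 2.9)/2 = 2.85 m; q_3 = 0.53 × 1.13 × 2.85 = 1.707 m³/s
w_4 = (10.4 − 6.6)/2 = 1.9 m; q_4 = 0.53 × 0.79 × 1.9 = 0.7955 m³/s
Stations 1, 5 contribute zero (depth or velocity is 0).
Q = Σ qᵢ = 4.184 m³/s

4.18 m³/s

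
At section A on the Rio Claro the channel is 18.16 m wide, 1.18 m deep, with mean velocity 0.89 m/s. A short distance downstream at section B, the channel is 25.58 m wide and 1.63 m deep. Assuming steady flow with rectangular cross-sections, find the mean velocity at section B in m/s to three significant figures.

Q = A₁V₁ = (18.16×1.18) × 0.89 = 19.07 m³/s
A₂ = 25.58 × 1.63 = 41.70 m²
V₂ = Q/A₂ = 19.07/41.70 = 0.4574 m/s

0.457 m/s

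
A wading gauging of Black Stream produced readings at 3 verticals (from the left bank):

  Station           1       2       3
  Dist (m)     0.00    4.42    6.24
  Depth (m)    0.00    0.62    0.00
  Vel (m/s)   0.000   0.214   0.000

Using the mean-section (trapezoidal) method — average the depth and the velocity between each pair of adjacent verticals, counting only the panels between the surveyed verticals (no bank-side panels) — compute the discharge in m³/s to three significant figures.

0.207 m³/s

Panel 1-2: Δb = 4.42 m, d̄ = (0.00+0.62)/2 = 0.31, v̄ = (0.000+0.214)/2 = 0.107 → q = 4.42×0.31×0.107 = 0.1466 m³/s
Panel 2-3: Δb = 1.82 m, d̄ = (0.62+0.00)/2 = 0.31, v̄ = (0.214+0.000)/2 = 0.107 → q = 1.82×0.31×0.107 = 0.06037 m³/s
Q = Σ q = 0.2070 m³/s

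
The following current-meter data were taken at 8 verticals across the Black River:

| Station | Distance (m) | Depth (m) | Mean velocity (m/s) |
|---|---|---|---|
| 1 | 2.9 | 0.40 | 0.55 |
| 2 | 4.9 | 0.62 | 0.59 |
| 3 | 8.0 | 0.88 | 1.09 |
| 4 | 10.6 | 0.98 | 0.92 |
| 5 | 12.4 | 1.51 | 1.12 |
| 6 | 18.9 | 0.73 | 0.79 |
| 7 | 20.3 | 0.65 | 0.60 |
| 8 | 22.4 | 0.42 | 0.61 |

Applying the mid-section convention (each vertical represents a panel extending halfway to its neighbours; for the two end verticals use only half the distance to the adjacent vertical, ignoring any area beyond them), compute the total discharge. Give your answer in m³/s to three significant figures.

w_1 = (4.9 − 2.9)/2 = 1 m; q_1 = 0.55 × 0.40 × 1 = 0.2200 m³/s
w_2 = (8.0 − 2.9)/2 = 2.55 m; q_2 = 0.59 × 0.62 × 2.55 = 0.9328 m³/s
w_3 = (10.6 − 4.9)/2 = 2.85 m; q_3 = 1.09 × 0.88 × 2.85 = 2.734 m³/s
w_4 = (12.4 − 8.0)/2 = 2.2 m; q_4 = 0.92 × 0.98 × 2.2 = 1.984 m³/s
w_5 = (18.9 − 10.6)/2 = 4.15 m; q_5 = 1.12 × 1.51 × 4.15 = 7.018 m³/s
w_6 = (20.3 − 12.4)/2 = 3.95 m; q_6 = 0.79 × 0.73 × 3.95 = 2.278 m³/s
w_7 = (22.4 − 18.9)/2 = 1.75 m; q_7 = 0.60 × 0.65 × 1.75 = 0.6825 m³/s
w_8 = (22.4 − 20.3)/2 = 1.05 m; q_8 = 0.61 × 0.42 × 1.05 = 0.2690 m³/s
Q = Σ qᵢ = 16.12 m³/s

16.1 m³/s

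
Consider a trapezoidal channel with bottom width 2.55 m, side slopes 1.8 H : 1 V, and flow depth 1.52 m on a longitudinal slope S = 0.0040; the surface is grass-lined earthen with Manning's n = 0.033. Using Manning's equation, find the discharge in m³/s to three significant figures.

14.5 m³/s

A = (b + z·y)·y = (2.55 + 1.8×1.52)×1.52 = 8.035 m²
P = b + 2y√(1+z²) = 2.55 + 2×1.52×√(1+1.8²) = 8.810 m
R = A/P = 8.035/8.810 = 0.9120 m
Q = (1/n)·A·R^(2/3)·S^(1/2) = (1/0.033) × 8.035 × 0.9120^(2/3) × 0.0040^(1/2) = 14.48 m³/s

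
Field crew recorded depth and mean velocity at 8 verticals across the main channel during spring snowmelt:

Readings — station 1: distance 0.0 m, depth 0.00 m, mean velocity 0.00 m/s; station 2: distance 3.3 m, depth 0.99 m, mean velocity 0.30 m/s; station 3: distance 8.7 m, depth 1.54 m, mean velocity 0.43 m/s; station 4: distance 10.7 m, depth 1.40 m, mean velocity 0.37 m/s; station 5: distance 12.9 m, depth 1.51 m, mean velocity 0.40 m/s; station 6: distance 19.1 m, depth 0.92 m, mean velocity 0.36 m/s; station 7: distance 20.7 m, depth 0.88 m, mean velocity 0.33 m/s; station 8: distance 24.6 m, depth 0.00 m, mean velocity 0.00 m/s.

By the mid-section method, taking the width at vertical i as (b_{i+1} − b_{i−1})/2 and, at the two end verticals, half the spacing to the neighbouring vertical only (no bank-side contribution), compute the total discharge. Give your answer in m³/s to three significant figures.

9.46 m³/s

w_2 = (8.7 − 0.0)/2 = 4.35 m; q_2 = 0.30 × 0.99 × 4.35 = 1.292 m³/s
w_3 = (10.7 − 3.3)/2 = 3.7 m; q_3 = 0.43 × 1.54 × 3.7 = 2.450 m³/s
w_4 = (12.9 − 8.7)/2 = 2.1 m; q_4 = 0.37 × 1.40 × 2.1 = 1.088 m³/s
w_5 = (19.1 − 10.7)/2 = 4.2 m; q_5 = 0.40 × 1.51 × 4.2 = 2.537 m³/s
w_6 = (20.7 − 12.9)/2 = 3.9 m; q_6 = 0.36 × 0.92 × 3.9 = 1.292 m³/s
w_7 = (24.6 − 19.1)/2 = 2.75 m; q_7 = 0.33 × 0.88 × 2.75 = 0.7986 m³/s
Stations 1, 8 contribute zero (depth or velocity is 0).
Q = Σ qᵢ = 9.457 m³/s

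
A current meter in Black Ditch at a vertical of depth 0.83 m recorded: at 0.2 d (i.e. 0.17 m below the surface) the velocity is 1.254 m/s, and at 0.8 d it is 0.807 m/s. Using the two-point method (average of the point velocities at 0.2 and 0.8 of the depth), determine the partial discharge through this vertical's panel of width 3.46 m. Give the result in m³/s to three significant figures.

2.96 m³/s

v̄ = (1.254 + 0.807) / 2 = 1.031 m/s
q = v̄ × d × w = 1.031 × 0.83 × 3.46 = 2.959 m³/s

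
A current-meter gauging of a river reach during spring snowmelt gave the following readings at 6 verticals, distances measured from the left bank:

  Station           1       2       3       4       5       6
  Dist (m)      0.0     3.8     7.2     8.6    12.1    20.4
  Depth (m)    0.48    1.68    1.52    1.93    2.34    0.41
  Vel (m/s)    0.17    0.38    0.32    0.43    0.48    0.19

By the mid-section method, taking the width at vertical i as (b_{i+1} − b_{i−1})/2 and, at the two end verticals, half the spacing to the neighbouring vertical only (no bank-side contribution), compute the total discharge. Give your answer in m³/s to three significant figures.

12.6 m³/s

w_1 = (3.8 − 0.0)/2 = 1.9 m; q_1 = 0.17 × 0.48 × 1.9 = 0.1550 m³/s
w_2 = (7.2 − 0.0)/2 = 3.6 m; q_2 = 0.38 × 1.68 × 3.6 = 2.298 m³/s
w_3 = (8.6 − 3.8)/2 = 2.4 m; q_3 = 0.32 × 1.52 × 2.4 = 1.167 m³/s
w_4 = (12.1 − 7.2)/2 = 2.45 m; q_4 = 0.43 × 1.93 × 2.45 = 2.033 m³/s
w_5 = (20.4 − 8.6)/2 = 5.9 m; q_5 = 0.48 × 2.34 × 5.9 = 6.627 m³/s
w_6 = (20.4 − 12.1)/2 = 4.15 m; q_6 = 0.19 × 0.41 × 4.15 = 0.3233 m³/s
Q = Σ qᵢ = 12.60 m³/s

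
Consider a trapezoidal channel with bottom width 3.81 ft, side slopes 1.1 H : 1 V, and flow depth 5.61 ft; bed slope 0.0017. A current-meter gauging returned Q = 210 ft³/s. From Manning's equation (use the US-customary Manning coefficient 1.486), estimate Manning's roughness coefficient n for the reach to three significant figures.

0.0319

A = (b + z·y)·y = (3.81 + 1.1×5.61)×5.61 = 55.99 ft²
P = b + 2y√(1+z²) = 3.81 + 2×5.61×√(1+1.1²) = 20.49 ft
R = A/P = 55.99/20.49 = 2.733 ft
n = (1.486/Q)·A·R^(2/3)·S^(1/2) = (1.486/210) × 55.99 × 1.955 × 0.04123 = 0.03193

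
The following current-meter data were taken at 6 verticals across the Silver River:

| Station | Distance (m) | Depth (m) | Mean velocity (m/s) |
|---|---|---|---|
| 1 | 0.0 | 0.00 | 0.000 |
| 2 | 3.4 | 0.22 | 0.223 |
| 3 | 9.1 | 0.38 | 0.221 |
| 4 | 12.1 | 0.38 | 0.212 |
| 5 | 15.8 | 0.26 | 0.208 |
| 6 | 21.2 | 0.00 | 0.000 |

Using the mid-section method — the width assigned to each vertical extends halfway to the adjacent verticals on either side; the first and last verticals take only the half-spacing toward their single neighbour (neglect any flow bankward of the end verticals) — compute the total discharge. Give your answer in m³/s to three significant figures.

1.10 m³/s

w_2 = (9.1 − 0.0)/2 = 4.55 m; q_2 = 0.223 × 0.22 × 4.55 = 0.2232 m³/s
w_3 = (12.1 − 3.4)/2 = 4.35 m; q_3 = 0.221 × 0.38 × 4.35 = 0.3653 m³/s
w_4 = (15.8 − 9.1)/2 = 3.35 m; q_4 = 0.212 × 0.38 × 3.35 = 0.2699 m³/s
w_5 = (21.2 − 12.1)/2 = 4.55 m; q_5 = 0.208 × 0.26 × 4.55 = 0.2461 m³/s
Stations 1, 6 contribute zero (depth or velocity is 0).
Q = Σ qᵢ = 1.104 m³/s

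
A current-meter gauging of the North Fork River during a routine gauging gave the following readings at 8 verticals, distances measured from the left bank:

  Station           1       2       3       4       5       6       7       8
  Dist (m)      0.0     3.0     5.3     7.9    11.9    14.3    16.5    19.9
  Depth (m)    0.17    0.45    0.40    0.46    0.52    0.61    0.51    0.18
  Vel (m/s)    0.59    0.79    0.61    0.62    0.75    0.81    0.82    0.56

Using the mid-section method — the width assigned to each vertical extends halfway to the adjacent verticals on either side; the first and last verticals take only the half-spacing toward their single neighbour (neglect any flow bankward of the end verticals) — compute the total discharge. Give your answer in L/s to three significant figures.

w_1 = (3.0 − 0.0)/2 = 1.5 m; q_1 = 0.59 × 0.17 × 1.5 = 0.1505 m³/s
w_2 = (5.3 − 0.0)/2 = 2.65 m; q_2 = 0.79 × 0.45 × 2.65 = 0.9421 m³/s
w_3 = (7.9 − 3.0)/2 = 2.45 m; q_3 = 0.61 × 0.40 × 2.45 = 0.5978 m³/s
w_4 = (11.9 − 5.3)/2 = 3.3 m; q_4 = 0.62 × 0.46 × 3.3 = 0.9412 m³/s
w_5 = (14.3 − 7.9)/2 = 3.2 m; q_5 = 0.75 × 0.52 × 3.2 = 1.248 m³/s
w_6 = (16.5 − 11.9)/2 = 2.3 m; q_6 = 0.81 × 0.61 × 2.3 = 1.136 m³/s
w_7 = (19.9 − 14.3)/2 = 2.8 m; q_7 = 0.82 × 0.51 × 2.8 = 1.171 m³/s
w_8 = (19.9 − 16.5)/2 = 1.7 m; q_8 = 0.56 × 0.18 × 1.7 = 0.1714 m³/s
Q = Σ qᵢ = 6.358 m³/s
= 6.358 × 1000 = 6358 L/s

6360 L/s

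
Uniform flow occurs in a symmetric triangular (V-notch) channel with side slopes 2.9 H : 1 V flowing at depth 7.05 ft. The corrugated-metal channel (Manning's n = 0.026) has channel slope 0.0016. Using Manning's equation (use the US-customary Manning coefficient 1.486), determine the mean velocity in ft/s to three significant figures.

A = z·y² = 2.9×7.05² = 144.1 ft²
P = 2y√(1+z²) = 2×7.05×√(1+2.9²) = 43.25 ft
R = A/P = 144.1/43.25 = 3.332 ft
Q = (1.486/n)·A·R^(2/3)·S^(1/2) = (1.486/0.026) × 144.1 × 3.332^(2/3) × 0.0016^(1/2) = 735.2 ft³/s
V = Q/A = 735.2/144.1 = 5.101 ft/s

5.10 ft/s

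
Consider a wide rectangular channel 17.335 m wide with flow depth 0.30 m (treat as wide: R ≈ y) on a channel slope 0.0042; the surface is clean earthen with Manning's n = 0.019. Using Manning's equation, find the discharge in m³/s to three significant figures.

A = b·y = 17.335 × 0.30 = 5.201 m²
Wide channel: R ≈ y = 0.30 m
Q = (1/n)·A·R^(2/3)·S^(1/2) = (1/0.019) × 5.201 × 0.3000^(2/3) × 0.0042^(1/2) = 7.949 m³/s

7.95 m³/s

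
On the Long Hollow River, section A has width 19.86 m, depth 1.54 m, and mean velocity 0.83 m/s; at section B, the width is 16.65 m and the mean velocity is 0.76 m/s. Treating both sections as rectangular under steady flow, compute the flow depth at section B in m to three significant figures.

2.01 m

Q = A₁V₁ = (19.86×1.54) × 0.83 = 25.39 m³/s
d₂ = Q/(b₂ V₂) = 25.39/(16.65×0.76) = 2.006 m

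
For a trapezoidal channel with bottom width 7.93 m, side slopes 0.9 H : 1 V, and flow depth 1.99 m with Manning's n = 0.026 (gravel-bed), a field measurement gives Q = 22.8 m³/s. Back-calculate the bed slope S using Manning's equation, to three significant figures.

0.000569

A = (b + z·y)·y = (7.93 + 0.9×1.99)×1.99 = 19.34 m²
P = b + 2y√(1+z²) = 7.93 + 2×1.99×√(1+0.9²) = 13.28 m
R = A/P = 19.34/13.28 = 1.456 m
S = (Q·n / (1·A·R^(2/3)))² = (22.8×0.026 / (1×19.34×1.285))² = 0.0005689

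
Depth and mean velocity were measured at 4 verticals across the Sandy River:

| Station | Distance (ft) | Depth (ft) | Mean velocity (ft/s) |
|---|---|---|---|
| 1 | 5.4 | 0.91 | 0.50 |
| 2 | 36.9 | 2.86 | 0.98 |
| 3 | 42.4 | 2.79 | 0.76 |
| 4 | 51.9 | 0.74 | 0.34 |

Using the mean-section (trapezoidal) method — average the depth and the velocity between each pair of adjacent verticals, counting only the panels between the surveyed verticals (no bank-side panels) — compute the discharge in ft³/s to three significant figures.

Panel 1-2: Δb = 31.5 ft, d̄ = (0.91+2.86)/2 = 1.885, v̄ = (0.50+0.98)/2 = 0.74 → q = 31.5×1.885×0.74 = 43.94 ft³/s
Panel 2-3: Δb = 5.5 ft, d̄ = (2.86+2.79)/2 = 2.825, v̄ = (0.98+0.76)/2 = 0.87 → q = 5.5×2.825×0.87 = 13.52 ft³/s
Panel 3-4: Δb = 9.5 ft, d̄ = (2.79+0.74)/2 = 1.765, v̄ = (0.76+0.34)/2 = 0.55 → q = 9.5×1.765×0.55 = 9.222 ft³/s
Q = Σ q = 66.68 ft³/s

66.7 ft³/s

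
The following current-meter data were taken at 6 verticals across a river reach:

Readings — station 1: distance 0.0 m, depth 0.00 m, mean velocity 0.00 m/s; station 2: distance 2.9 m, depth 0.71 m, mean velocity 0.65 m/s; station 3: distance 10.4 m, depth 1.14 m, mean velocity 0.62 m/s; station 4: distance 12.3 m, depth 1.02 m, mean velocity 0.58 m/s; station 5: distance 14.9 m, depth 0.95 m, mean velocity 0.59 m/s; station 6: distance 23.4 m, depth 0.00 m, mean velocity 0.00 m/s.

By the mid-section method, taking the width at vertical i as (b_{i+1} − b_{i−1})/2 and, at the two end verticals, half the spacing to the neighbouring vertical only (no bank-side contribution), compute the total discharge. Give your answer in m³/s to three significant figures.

w_2 = (10.4 − 0.0)/2 = 5.2 m; q_2 = 0.65 × 0.71 × 5.2 = 2.400 m³/s
w_3 = (12.3 − 2.9)/2 = 4.7 m; q_3 = 0.62 × 1.14 × 4.7 = 3.322 m³/s
w_4 = (14.9 − 10.4)/2 = 2.25 m; q_4 = 0.58 × 1.02 × 2.25 = 1.331 m³/s
w_5 = (23.4 − 12.3)/2 = 5.55 m; q_5 = 0.59 × 0.95 × 5.55 = 3.111 m³/s
Stations 1, 6 contribute zero (depth or velocity is 0).
Q = Σ qᵢ = 10.16 m³/s

10.2 m³/s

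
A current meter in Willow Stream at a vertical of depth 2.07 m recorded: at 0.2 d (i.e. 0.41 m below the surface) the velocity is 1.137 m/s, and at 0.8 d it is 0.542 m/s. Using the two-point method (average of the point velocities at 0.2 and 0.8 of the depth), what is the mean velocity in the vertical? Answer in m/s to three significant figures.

0.840 m/s

v̄ = (1.137 + 0.542) / 2 = 0.8395 m/s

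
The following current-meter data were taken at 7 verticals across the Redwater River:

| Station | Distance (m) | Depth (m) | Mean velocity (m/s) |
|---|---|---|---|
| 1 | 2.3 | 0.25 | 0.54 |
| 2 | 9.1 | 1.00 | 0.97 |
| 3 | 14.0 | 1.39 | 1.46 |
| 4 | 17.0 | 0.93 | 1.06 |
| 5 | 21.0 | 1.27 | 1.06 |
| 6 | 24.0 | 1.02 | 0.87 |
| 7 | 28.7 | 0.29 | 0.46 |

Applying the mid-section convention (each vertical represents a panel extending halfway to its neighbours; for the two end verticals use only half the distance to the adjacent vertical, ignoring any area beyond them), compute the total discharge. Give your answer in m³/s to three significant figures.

26.0 m³/s

w_1 = (9.1 − 2.3)/2 = 3.4 m; q_1 = 0.54 × 0.25 × 3.4 = 0.4590 m³/s
w_2 = (14.0 − 2.3)/2 = 5.85 m; q_2 = 0.97 × 1.00 × 5.85 = 5.675 m³/s
w_3 = (17.0 − 9.1)/2 = 3.95 m; q_3 = 1.46 × 1.39 × 3.95 = 8.016 m³/s
w_4 = (21.0 − 14.0)/2 = 3.5 m; q_4 = 1.06 × 0.93 × 3.5 = 3.450 m³/s
w_5 = (24.0 − 17.0)/2 = 3.5 m; q_5 = 1.06 × 1.27 × 3.5 = 4.712 m³/s
w_6 = (28.7 − 21.0)/2 = 3.85 m; q_6 = 0.87 × 1.02 × 3.85 = 3.416 m³/s
w_7 = (28.7 − 24.0)/2 = 2.35 m; q_7 = 0.46 × 0.29 × 2.35 = 0.3135 m³/s
Q = Σ qᵢ = 26.04 m³/s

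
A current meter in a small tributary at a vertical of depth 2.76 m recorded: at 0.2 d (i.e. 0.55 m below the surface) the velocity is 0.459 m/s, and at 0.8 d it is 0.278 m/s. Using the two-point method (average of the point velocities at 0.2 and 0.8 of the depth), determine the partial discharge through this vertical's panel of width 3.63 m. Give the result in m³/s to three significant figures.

v̄ = (0.459 + 0.278) / 2 = 0.3685 m/s
q = v̄ × d × w = 0.3685 × 2.76 × 3.63 = 3.692 m³/s

3.69 m³/s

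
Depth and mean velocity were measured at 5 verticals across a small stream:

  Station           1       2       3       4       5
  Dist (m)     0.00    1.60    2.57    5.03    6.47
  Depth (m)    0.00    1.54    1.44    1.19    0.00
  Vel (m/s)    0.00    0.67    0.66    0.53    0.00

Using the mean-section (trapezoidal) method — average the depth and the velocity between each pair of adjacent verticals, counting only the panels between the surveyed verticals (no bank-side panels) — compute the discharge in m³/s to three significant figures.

Panel 1-2: Δb = 1.6 m, d̄ = (0.00+1.54)/2 = 0.77, v̄ = (0.00+0.67)/2 = 0.335 → q = 1.6×0.77×0.335 = 0.4127 m³/s
Panel 2-3: Δb = 0.97 m, d̄ = (1.54+1.44)/2 = 1.49, v̄ = (0.67+0.66)/2 = 0.665 → q = 0.97×1.49×0.665 = 0.9611 m³/s
Panel 3-4: Δb = 2.46 m, d̄ = (1.44+1.19)/2 = 1.315, v̄ = (0.66+0.53)/2 = 0.595 → q = 2.46×1.315×0.595 = 1.925 m³/s
Panel 4-5: Δb = 1.44 m, d̄ = (1.19+0.00)/2 = 0.595, v̄ = (0.53+0.00)/2 = 0.265 → q = 1.44×0.595×0.265 = 0.2271 m³/s
Q = Σ q = 3.526 m³/s

3.53 m³/s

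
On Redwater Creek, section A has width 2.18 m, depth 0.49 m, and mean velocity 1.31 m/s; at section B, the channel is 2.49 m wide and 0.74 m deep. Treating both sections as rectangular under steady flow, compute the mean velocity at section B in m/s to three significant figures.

Q = A₁V₁ = (2.18×0.49) × 1.31 = 1.399 m³/s
A₂ = 2.49 × 0.74 = 1.843 m²
V₂ = Q/A₂ = 1.399/1.843 = 0.7594 m/s

0.759 m/s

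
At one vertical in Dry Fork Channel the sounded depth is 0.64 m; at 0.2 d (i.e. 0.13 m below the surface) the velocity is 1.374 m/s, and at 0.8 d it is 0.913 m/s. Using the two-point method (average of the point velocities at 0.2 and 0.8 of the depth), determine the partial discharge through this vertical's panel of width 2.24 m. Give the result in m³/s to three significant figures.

1.64 m³/s

v̄ = (1.374 + 0.913) / 2 = 1.144 m/s
q = v̄ × d × w = 1.144 × 0.64 × 2.24 = 1.639 m³/s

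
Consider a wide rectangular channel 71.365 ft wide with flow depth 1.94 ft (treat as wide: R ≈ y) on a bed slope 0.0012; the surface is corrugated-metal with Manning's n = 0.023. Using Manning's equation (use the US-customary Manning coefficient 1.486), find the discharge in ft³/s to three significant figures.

A = b·y = 71.365 × 1.94 = 138.4 ft²
Wide channel: R ≈ y = 1.94 ft
Q = (1.486/n)·A·R^(2/3)·S^(1/2) = (1.486/0.023) × 138.4 × 1.940^(2/3) × 0.0012^(1/2) = 482.0 ft³/s

482 ft³/s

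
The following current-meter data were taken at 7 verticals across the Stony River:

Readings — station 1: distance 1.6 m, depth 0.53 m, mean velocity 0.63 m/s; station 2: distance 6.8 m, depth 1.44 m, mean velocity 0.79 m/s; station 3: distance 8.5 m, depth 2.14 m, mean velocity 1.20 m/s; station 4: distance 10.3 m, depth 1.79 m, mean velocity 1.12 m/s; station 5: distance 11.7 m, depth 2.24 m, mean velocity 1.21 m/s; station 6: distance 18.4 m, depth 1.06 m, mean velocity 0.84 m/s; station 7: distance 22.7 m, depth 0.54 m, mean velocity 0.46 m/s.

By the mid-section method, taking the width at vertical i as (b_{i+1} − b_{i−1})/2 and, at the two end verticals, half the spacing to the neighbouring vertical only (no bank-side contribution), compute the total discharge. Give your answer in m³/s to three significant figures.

w_1 = (6.8 − 1.6)/2 = 2.6 m; q_1 = 0.63 × 0.53 × 2.6 = 0.8681 m³/s
w_2 = (8.5 − 1.6)/2 = 3.45 m; q_2 = 0.79 × 1.44 × 3.45 = 3.925 m³/s
w_3 = (10.3 − 6.8)/2 = 1.75 m; q_3 = 1.20 × 2.14 × 1.75 = 4.494 m³/s
w_4 = (11.7 − 8.5)/2 = 1.6 m; q_4 = 1.12 × 1.79 × 1.6 = 3.208 m³/s
w_5 = (18.4 − 10.3)/2 = 4.05 m; q_5 = 1.21 × 2.24 × 4.05 = 10.98 m³/s
w_6 = (22.7 − 11.7)/2 = 5.5 m; q_6 = 0.84 × 1.06 × 5.5 = 4.897 m³/s
w_7 = (22.7 − 18.4)/2 = 2.15 m; q_7 = 0.46 × 0.54 × 2.15 = 0.5341 m³/s
Q = Σ qᵢ = 28.90 m³/s

28.9 m³/s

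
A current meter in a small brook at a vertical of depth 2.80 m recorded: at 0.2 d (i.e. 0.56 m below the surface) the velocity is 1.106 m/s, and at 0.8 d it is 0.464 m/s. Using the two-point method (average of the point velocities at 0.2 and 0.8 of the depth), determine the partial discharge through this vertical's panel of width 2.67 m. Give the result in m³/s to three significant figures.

v̄ = (1.106 + 0.464) / 2 = 0.7850 m/s
q = v̄ × d × w = 0.7850 × 2.80 × 2.67 = 5.869 m³/s

5.87 m³/s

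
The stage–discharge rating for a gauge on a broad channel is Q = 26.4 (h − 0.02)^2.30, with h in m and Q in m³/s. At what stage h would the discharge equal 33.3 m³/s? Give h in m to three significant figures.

h − h₀ = (Q/C)^(1/b) = (33.3/26.4)^(1/2.30) = 1.106 m
h = 0.02 + 1.106 = 1.126 m

1.13 m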